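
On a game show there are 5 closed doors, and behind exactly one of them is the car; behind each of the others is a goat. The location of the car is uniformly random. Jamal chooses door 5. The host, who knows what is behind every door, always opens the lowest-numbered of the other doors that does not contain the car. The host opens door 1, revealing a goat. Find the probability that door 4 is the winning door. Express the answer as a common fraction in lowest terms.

1/4

Consider each possible location of the car in turn.
If it is behind door 1 (prior 1/5): the host opened door 1, so this case is ruled out; weight (1/5)·0 = 0.
If it is behind any of doors 2, 3, 4, and 5 (prior 1/5 each): door 1 is the lowest-numbered option available, probability 1; weight (1/5)·1 = 1/5 each.
The weights sum to 4/5.
So P(the car behind door 4 | the host opened door 1) = (1/5) / (4/5) = 1/4.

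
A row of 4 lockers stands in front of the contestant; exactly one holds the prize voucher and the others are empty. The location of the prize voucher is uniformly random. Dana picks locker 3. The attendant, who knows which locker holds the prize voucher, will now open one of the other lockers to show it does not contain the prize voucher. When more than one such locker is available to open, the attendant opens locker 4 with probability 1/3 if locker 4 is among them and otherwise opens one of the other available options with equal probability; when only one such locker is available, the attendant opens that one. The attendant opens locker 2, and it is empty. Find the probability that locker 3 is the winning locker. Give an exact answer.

Apply Bayes' rule, conditioning on where the prize voucher actually is.
If it is in locker 1 (prior 1/4): locker 4 is available but not opened, probability 2/3; weight (1/4)·(2/3) = 1/6.
If it is in locker 2 (prior 1/4): the attendant opened locker 2, so this case is ruled out; weight (1/4)·0 = 0.
If it is in locker 3 (prior 1/4): locker 4 is available but not opened; locker 2 gets probability (1 − 1/3)/2 = 1/3; weight (1/4)·(1/3) = 1/12.
If it is in locker 4 (prior 1/4): locker 4 holds the prize so is unavailable; the attendant chooses uniformly among the 2 others, probability 1/2; weight (1/4)·(1/2) = 1/8.
The weights sum to 3/8.
So P(the prize voucher in locker 3 | the attendant opened locker 2) = (1/12) / (3/8) = 2/9.

2/9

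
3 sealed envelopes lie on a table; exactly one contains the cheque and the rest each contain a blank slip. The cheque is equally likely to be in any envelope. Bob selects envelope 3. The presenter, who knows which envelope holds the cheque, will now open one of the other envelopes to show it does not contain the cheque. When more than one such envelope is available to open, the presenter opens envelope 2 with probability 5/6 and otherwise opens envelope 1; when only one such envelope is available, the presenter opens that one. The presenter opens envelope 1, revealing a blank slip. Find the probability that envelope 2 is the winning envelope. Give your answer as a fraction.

6/7

Condition on the true location of the cheque.
If it is in envelope 1 (prior 1/3): the presenter opened envelope 1, so this case is ruled out; weight (1/3)·0 = 0.
If it is in envelope 2 (prior 1/3): only envelope 1 is available, probability 1; weight (1/3)·1 = 1/3.
If it is in envelope 3 (prior 1/3): envelope 2 is available but not opened, probability 1/6; weight (1/3)·(1/6) = 1/18.
The weights sum to 7/18.
So P(the cheque in envelope 2 | the presenter opened envelope 1) = (1/3) / (7/18) = 6/7.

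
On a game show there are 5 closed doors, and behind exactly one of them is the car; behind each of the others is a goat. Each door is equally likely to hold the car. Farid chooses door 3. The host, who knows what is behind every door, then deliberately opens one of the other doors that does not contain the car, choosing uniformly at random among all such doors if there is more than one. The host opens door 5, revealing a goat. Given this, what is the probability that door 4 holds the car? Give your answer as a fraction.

Consider each possible location of the car in turn.
If it is behind any of doors 1, 2, and 4 (prior 1/5 each): the host has 3 equally likely choices, so probability 1/3; weight (1/5)·(1/3) = 1/15 each.
If it is behind door 3 (prior 1/5): the host has 4 equally likely choices, so probability 1/4; weight (1/5)·(1/4) = 1/20.
If it is behind door 5 (prior 1/5): the host opened door 5, so this case is ruled out; weight (1/5)·0 = 0.
The weights sum to 1/4.
So P(the car behind door 4 | the host opened door 5) = (1/15) / (1/4) = 4/15.

4/15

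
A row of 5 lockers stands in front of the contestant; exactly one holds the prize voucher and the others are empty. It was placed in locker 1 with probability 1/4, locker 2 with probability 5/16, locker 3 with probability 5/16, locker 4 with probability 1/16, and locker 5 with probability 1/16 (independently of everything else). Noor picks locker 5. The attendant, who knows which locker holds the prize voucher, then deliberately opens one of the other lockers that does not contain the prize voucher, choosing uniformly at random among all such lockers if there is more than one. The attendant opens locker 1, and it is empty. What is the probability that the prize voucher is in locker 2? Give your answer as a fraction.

20/47

Condition on the true location of the prize voucher.
If it is in locker 1 (prior 1/4): the attendant opened locker 1, so this case is ruled out; weight (1/4)·0 = 0.
If it is in either of lockers 2 and 3 (prior 5/16 each): the attendant has 3 equally likely choices, so probability 1/3; weight (5/16)·(1/3) = 5/48 each.
If it is in locker 4 (prior 1/16): the attendant has 3 equally likely choices, so probability 1/3; weight (1/16)·(1/3) = 1/48.
If it is in locker 5 (prior 1/16): the attendant has 4 equally likely choices, so probability 1/4; weight (1/16)·(1/4) = 1/64.
The weights sum to 47/192.
So P(the prize voucher in locker 2 | the attendant opened locker 1) = (5/48) / (47/192) = 20/47.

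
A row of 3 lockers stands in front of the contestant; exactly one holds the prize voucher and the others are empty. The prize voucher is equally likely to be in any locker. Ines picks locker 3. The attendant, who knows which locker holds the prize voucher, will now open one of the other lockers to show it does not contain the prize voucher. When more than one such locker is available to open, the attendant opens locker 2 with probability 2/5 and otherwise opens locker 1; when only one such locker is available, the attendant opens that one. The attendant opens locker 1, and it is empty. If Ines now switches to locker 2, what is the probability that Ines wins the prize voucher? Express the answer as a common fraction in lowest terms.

Apply Bayes' rule, conditioning on where the prize voucher actually is.
If it is in locker 1 (prior 1/3): the attendant opened locker 1, so this case is ruled out; weight (1/3)·0 = 0.
If it is in locker 2 (prior 1/3): only locker 1 is available, probability 1; weight (1/3)·1 = 1/3.
If it is in locker 3 (prior 1/3): locker 2 is available but not opened, probability 3/5; weight (1/3)·(3/5) = 1/5.
The weights sum to 8/15.
So P(the prize voucher in locker 2 | the attendant opened locker 1) = (1/3) / (8/15) = 5/8.

5/8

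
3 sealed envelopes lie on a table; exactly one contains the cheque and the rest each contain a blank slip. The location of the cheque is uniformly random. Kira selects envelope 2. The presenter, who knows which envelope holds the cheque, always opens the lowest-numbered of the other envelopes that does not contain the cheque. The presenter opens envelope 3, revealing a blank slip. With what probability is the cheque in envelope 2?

0

Apply Bayes' rule, conditioning on where the cheque actually is.
If it is in envelope 1 (prior 1/3): envelope 3 is the lowest-numbered option available, probability 1; weight (1/3)·1 = 1/3.
If it is in envelope 2 (prior 1/3): the presenter would have opened envelope 1 instead, probability 0; weight (1/3)·0 = 0.
If it is in envelope 3 (prior 1/3): the presenter opened envelope 3, so this case is ruled out; weight (1/3)·0 = 0.
The weights sum to 1/3.
So P(the cheque in envelope 2 | the presenter opened envelope 3) = 0 / (1/3) = 0.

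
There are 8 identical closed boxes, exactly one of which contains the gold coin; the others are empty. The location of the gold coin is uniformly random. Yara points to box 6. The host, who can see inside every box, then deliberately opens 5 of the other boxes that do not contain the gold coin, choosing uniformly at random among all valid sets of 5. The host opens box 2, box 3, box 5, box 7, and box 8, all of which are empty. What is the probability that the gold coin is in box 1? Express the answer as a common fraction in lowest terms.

7/16

Consider each possible location of the gold coin in turn.
If it is in either of boxes 1 and 4 (prior 1/8 each): the host has 6 equally likely choices, so probability 1/6; weight (1/8)·(1/6) = 1/48 each.
If it is in any of boxes 2, 3, 5, 7, and 8 (prior 1/8 each): that box was opened and seen not to hold the prize — ruled out; weight (1/8)·0 = 0 each.
If it is in box 6 (prior 1/8): the host has 21 equally likely choices, so probability 1/21; weight (1/8)·(1/21) = 1/168.
The weights sum to 1/21.
So P(the gold coin in box 1 | the host opened box 2, box 3, box 5, box 7, and box 8) = (1/48) / (1/21) = 7/16.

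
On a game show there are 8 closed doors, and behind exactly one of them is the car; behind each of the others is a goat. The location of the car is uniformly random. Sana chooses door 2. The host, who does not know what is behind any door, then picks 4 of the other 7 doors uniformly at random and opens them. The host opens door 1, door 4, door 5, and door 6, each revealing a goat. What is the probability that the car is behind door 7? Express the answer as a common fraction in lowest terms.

1/4

Because the host chose which doors to open without knowing where the car is, the choice is independent of the prize location. Learning that none of the 4 opened doors holds the car simply rules out those 4 locations and leaves the remaining 4 doors still equally likely by symmetry.
So P(the car behind door 7) = 1/4.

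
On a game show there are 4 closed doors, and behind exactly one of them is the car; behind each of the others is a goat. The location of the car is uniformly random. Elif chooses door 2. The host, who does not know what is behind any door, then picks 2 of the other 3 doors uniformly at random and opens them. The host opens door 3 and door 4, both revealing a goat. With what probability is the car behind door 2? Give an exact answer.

1/2

Apply Bayes' rule, conditioning on where the car actually is.
If it is behind either of doors 1 and 2 (prior 1/4 each): the host picks exactly this set with probability 1/3 regardless, and none is the prize; weight (1/4)·(1/3) = 1/12 each.
If it is behind either of doors 3 and 4 (prior 1/4 each): that door was opened and seen not to hold the prize — ruled out; weight (1/4)·0 = 0 each.
The weights sum to 1/6.
So P(the car behind door 2 | the host opened door 3 and door 4) = (1/12) / (1/6) = 1/2.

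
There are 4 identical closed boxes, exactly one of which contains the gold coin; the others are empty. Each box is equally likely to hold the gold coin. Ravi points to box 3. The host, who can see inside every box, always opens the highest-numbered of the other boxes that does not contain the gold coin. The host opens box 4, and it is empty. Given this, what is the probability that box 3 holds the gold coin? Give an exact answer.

Apply Bayes' rule, conditioning on where the gold coin actually is.
If it is in any of boxes 1, 2, and 3 (prior 1/4 each): box 4 is the highest-numbered option available, probability 1; weight (1/4)·1 = 1/4 each.
If it is in box 4 (prior 1/4): the host opened box 4, so this case is ruled out; weight (1/4)·0 = 0.
The weights sum to 3/4.
So P(the gold coin in box 3 | the host opened box 4) = (1/4) / (3/4) = 1/3.

1/3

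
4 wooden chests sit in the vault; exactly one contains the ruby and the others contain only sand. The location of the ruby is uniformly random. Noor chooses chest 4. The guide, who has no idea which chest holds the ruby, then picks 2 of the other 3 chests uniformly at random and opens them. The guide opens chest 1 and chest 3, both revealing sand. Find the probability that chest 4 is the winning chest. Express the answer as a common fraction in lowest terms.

1/2

Apply Bayes' rule, conditioning on where the ruby actually is.
If it is in either of chests 1 and 3 (prior 1/4 each): that chest was opened and seen not to hold the prize — ruled out; weight (1/4)·0 = 0 each.
If it is in either of chests 2 and 4 (prior 1/4 each): the guide picks exactly this set with probability 1/3 regardless, and none is the prize; weight (1/4)·(1/3) = 1/12 each.
The weights sum to 1/6.
So P(the ruby in chest 4 | the guide opened chest 1 and chest 3) = (1/12) / (1/6) = 1/2.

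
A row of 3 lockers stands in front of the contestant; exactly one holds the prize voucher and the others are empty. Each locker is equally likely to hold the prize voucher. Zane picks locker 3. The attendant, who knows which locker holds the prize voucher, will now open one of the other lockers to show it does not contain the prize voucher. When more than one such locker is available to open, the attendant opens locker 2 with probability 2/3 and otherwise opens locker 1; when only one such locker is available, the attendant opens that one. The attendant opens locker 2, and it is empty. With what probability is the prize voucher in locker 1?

3/5

Condition on the true location of the prize voucher.
If it is in locker 1 (prior 1/3): only locker 2 is available, probability 1; weight (1/3)·1 = 1/3.
If it is in locker 2 (prior 1/3): the attendant opened locker 2, so this case is ruled out; weight (1/3)·0 = 0.
If it is in locker 3 (prior 1/3): locker 2 is available, opened with probability 2/3; weight (1/3)·(2/3) = 2/9.
The weights sum to 5/9.
So P(the prize voucher in locker 1 | the attendant opened locker 2) = (1/3) / (5/9) = 3/5.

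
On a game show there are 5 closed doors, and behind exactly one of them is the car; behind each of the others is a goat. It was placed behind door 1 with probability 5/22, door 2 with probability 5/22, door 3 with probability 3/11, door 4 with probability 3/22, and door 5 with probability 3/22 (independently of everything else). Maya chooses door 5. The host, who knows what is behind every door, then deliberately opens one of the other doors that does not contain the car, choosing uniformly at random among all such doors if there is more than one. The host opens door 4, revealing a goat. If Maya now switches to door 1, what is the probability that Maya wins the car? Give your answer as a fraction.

Apply Bayes' rule, conditioning on where the car actually is.
If it is behind either of doors 1 and 2 (prior 5/22 each): the host has 3 equally likely choices, so probability 1/3; weight (5/22)·(1/3) = 5/66 each.
If it is behind door 3 (prior 3/11): the host has 3 equally likely choices, so probability 1/3; weight (3/11)·(1/3) = 1/11.
If it is behind door 4 (prior 3/22): the host opened door 4, so this case is ruled out; weight (3/22)·0 = 0.
If it is behind door 5 (prior 3/22): the host has 4 equally likely choices, so probability 1/4; weight (3/22)·(1/4) = 3/88.
The weights sum to 73/264.
So P(the car behind door 1 | the host opened door 4) = (5/66) / (73/264) = 20/73.

20/73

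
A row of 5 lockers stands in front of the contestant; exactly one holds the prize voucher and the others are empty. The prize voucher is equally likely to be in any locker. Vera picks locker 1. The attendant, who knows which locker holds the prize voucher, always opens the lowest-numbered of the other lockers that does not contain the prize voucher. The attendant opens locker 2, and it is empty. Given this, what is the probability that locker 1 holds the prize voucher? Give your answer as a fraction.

Consider each possible location of the prize voucher in turn.
If it is in any of lockers 1, 3, 4, and 5 (prior 1/5 each): locker 2 is the lowest-numbered option available, probability 1; weight (1/5)·1 = 1/5 each.
If it is in locker 2 (prior 1/5): the attendant opened locker 2, so this case is ruled out; weight (1/5)·0 = 0.
The weights sum to 4/5.
So P(the prize voucher in locker 1 | the attendant opened locker 2) = (1/5) / (4/5) = 1/4.

1/4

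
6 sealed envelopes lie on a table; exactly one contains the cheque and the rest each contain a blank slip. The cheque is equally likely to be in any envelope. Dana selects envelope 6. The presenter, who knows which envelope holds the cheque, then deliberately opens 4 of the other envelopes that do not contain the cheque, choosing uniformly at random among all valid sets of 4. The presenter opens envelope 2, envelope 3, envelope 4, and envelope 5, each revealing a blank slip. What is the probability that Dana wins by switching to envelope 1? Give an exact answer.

5/6

Consider each possible location of the cheque in turn.
If it is in envelope 1 (prior 1/6): the presenter has no choice, probability 1; weight (1/6)·1 = 1/6.
If it is in any of envelopes 2, 3, 4, and 5 (prior 1/6 each): that envelope was opened and seen not to hold the prize — ruled out; weight (1/6)·0 = 0 each.
If it is in envelope 6 (prior 1/6): the presenter has 5 equally likely choices, so probability 1/5; weight (1/6)·(1/5) = 1/30.
The weights sum to 1/5.
So P(the cheque in envelope 1 | the presenter opened envelope 2, envelope 3, envelope 4, and envelope 5) = (1/6) / (1/5) = 5/6.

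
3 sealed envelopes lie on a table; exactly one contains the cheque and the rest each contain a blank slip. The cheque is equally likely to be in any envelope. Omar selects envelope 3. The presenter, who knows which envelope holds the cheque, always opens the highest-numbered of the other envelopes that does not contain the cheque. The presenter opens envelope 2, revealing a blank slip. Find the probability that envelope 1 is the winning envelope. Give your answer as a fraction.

Condition on the true location of the cheque.
If it is in either of envelopes 1 and 3 (prior 1/3 each): envelope 2 is the highest-numbered option available, probability 1; weight (1/3)·1 = 1/3 each.
If it is in envelope 2 (prior 1/3): the presenter opened envelope 2, so this case is ruled out; weight (1/3)·0 = 0.
The weights sum to 2/3.
So P(the cheque in envelope 1 | the presenter opened envelope 2) = (1/3) / (2/3) = 1/2.

1/2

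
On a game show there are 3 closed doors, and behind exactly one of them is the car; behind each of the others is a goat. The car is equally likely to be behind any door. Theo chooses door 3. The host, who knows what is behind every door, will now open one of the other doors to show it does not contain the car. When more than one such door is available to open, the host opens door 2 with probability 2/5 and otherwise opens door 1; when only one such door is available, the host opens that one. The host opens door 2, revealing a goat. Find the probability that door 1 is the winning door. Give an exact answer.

5/7

Consider each possible location of the car in turn.
If it is behind door 1 (prior 1/3): only door 2 is available, probability 1; weight (1/3)·1 = 1/3.
If it is behind door 2 (prior 1/3): the host opened door 2, so this case is ruled out; weight (1/3)·0 = 0.
If it is behind door 3 (prior 1/3): door 2 is available, opened with probability 2/5; weight (1/3)·(2/5) = 2/15.
The weights sum to 7/15.
So P(the car behind door 1 | the host opened door 2) = (1/3) / (7/15) = 5/7.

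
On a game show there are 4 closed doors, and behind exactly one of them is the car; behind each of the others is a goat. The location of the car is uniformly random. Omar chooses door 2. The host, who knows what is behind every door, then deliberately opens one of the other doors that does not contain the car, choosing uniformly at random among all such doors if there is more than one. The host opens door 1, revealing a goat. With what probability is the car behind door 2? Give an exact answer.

Condition on the true location of the car.
If it is behind door 1 (prior 1/4): the host opened door 1, so this case is ruled out; weight (1/4)·0 = 0.
If it is behind door 2 (prior 1/4): the host has 3 equally likely choices, so probability 1/3; weight (1/4)·(1/3) = 1/12.
If it is behind either of doors 3 and 4 (prior 1/4 each): the host has 2 equally likely choices, so probability 1/2; weight (1/4)·(1/2) = 1/8 each.
The weights sum to 1/3.
So P(the car behind door 2 | the host opened door 1) = (1/12) / (1/3) = 1/4.

1/4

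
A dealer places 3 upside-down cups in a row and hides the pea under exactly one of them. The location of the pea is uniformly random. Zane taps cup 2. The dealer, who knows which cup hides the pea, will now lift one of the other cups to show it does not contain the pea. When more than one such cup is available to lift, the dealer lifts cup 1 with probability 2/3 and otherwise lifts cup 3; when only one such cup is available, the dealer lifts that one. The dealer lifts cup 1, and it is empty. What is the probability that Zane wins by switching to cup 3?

Apply Bayes' rule, conditioning on where the pea actually is.
If it is under cup 1 (prior 1/3): the dealer opened cup 1, so this case is ruled out; weight (1/3)·0 = 0.
If it is under cup 2 (prior 1/3): cup 1 is available, opened with probability 2/3; weight (1/3)·(2/3) = 2/9.
If it is under cup 3 (prior 1/3): only cup 1 is available, probability 1; weight (1/3)·1 = 1/3.
The weights sum to 5/9.
So P(the pea under cup 3 | the dealer opened cup 1) = (1/3) / (5/9) = 3/5.

3/5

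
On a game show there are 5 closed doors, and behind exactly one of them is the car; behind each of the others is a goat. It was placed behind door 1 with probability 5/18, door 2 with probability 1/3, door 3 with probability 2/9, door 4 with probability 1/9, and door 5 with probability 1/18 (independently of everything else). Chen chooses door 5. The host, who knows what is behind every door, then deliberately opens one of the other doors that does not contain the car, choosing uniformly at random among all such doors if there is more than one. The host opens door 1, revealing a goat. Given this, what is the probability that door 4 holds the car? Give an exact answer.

8/51

Apply Bayes' rule, conditioning on where the car actually is.
If it is behind door 1 (prior 5/18): the host opened door 1, so this case is ruled out; weight (5/18)·0 = 0.
If it is behind door 2 (prior 1/3): the host has 3 equally likely choices, so probability 1/3; weight (1/3)·(1/3) = 1/9.
If it is behind door 3 (prior 2/9): the host has 3 equally likely choices, so probability 1/3; weight (2/9)·(1/3) = 2/27.
If it is behind door 4 (prior 1/9): the host has 3 equally likely choices, so probability 1/3; weight (1/9)·(1/3) = 1/27.
If it is behind door 5 (prior 1/18): the host has 4 equally likely choices, so probability 1/4; weight (1/18)·(1/4) = 1/72.
The weights sum to 17/72.
So P(the car behind door 4 | the host opened door 1) = (1/27) / (17/72) = 8/51.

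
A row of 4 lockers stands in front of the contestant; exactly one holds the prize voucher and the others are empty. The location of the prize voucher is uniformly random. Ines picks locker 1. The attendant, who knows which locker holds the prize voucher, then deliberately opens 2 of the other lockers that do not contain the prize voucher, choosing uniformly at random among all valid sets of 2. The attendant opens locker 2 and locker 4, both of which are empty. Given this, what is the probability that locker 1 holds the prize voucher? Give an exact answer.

Consider each possible location of the prize voucher in turn.
If it is in locker 1 (prior 1/4): the attendant has 3 equally likely choices, so probability 1/3; weight (1/4)·(1/3) = 1/12.
If it is in either of lockers 2 and 4 (prior 1/4 each): that locker was opened and seen not to hold the prize — ruled out; weight (1/4)·0 = 0 each.
If it is in locker 3 (prior 1/4): the attendant has no choice, probability 1; weight (1/4)·1 = 1/4.
The weights sum to 1/3.
So P(the prize voucher in locker 1 | the attendant opened locker 2 and locker 4) = (1/12) / (1/3) = 1/4.

1/4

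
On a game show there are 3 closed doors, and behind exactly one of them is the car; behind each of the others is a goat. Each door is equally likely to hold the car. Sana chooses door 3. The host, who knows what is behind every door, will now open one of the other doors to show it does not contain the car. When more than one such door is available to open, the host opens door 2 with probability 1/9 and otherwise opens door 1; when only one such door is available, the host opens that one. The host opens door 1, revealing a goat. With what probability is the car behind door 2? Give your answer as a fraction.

Condition on the true location of the car.
If it is behind door 1 (prior 1/3): the host opened door 1, so this case is ruled out; weight (1/3)·0 = 0.
If it is behind door 2 (prior 1/3): only door 1 is available, probability 1; weight (1/3)·1 = 1/3.
If it is behind door 3 (prior 1/3): door 2 is available but not opened, probability 8/9; weight (1/3)·(8/9) = 8/27.
The weights sum to 17/27.
So P(the car behind door 2 | the host opened door 1) = (1/3) / (17/27) = 9/17.

9/17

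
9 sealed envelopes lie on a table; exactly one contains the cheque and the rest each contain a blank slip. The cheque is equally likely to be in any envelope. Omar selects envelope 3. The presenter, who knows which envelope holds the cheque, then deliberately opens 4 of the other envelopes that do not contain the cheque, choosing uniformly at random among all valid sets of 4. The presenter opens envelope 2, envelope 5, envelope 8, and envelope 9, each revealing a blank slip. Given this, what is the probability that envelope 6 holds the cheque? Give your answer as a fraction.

2/9

Condition on the true location of the cheque.
If it is in any of envelopes 1, 4, 6, and 7 (prior 1/9 each): the presenter has 35 equally likely choices, so probability 1/35; weight (1/9)·(1/35) = 1/315 each.
If it is in any of envelopes 2, 5, 8, and 9 (prior 1/9 each): that envelope was opened and seen not to hold the prize — ruled out; weight (1/9)·0 = 0 each.
If it is in envelope 3 (prior 1/9): the presenter has 70 equally likely choices, so probability 1/70; weight (1/9)·(1/70) = 1/630.
The weights sum to 1/70.
So P(the cheque in envelope 6 | the presenter opened envelope 2, envelope 5, envelope 8, and envelope 9) = (1/315) / (1/70) = 2/9.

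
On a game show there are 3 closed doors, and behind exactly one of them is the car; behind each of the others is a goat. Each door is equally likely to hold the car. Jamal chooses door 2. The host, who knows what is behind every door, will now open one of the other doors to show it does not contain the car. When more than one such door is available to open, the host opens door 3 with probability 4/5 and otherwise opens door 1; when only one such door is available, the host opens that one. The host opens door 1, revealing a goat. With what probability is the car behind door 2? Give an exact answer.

Consider each possible location of the car in turn.
If it is behind door 1 (prior 1/3): the host opened door 1, so this case is ruled out; weight (1/3)·0 = 0.
If it is behind door 2 (prior 1/3): door 3 is available but not opened, probability 1/5; weight (1/3)·(1/5) = 1/15.
If it is behind door 3 (prior 1/3): only door 1 is available, probability 1; weight (1/3)·1 = 1/3.
The weights sum to 2/5.
So P(the car behind door 2 | the host opened door 1) = (1/15) / (2/5) = 1/6.

1/6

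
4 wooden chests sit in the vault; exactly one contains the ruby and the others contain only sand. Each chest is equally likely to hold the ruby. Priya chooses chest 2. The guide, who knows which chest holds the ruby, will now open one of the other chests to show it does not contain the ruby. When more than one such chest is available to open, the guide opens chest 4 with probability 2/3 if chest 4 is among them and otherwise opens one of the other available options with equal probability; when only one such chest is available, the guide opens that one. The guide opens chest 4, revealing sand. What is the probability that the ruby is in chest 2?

Consider each possible location of the ruby in turn.
If it is in any of chests 1, 2, and 3 (prior 1/4 each): chest 4 is available, opened with probability 2/3; weight (1/4)·(2/3) = 1/6 each.
If it is in chest 4 (prior 1/4): the guide opened chest 4, so this case is ruled out; weight (1/4)·0 = 0.
The weights sum to 1/2.
So P(the ruby in chest 2 | the guide opened chest 4) = (1/6) / (1/2) = 1/3.

1/3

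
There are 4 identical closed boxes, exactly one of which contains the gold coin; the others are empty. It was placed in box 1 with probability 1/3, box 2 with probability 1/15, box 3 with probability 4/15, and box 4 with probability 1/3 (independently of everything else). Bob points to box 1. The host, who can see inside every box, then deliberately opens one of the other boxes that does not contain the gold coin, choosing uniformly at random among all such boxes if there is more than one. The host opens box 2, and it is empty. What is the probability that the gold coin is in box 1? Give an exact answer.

10/37

Consider each possible location of the gold coin in turn.
If it is in box 1 (prior 1/3): the host has 3 equally likely choices, so probability 1/3; weight (1/3)·(1/3) = 1/9.
If it is in box 2 (prior 1/15): the host opened box 2, so this case is ruled out; weight (1/15)·0 = 0.
If it is in box 3 (prior 4/15): the host has 2 equally likely choices, so probability 1/2; weight (4/15)·(1/2) = 2/15.
If it is in box 4 (prior 1/3): the host has 2 equally likely choices, so probability 1/2; weight (1/3)·(1/2) = 1/6.
The weights sum to 37/90.
So P(the gold coin in box 1 | the host opened box 2) = (1/9) / (37/90) = 10/37.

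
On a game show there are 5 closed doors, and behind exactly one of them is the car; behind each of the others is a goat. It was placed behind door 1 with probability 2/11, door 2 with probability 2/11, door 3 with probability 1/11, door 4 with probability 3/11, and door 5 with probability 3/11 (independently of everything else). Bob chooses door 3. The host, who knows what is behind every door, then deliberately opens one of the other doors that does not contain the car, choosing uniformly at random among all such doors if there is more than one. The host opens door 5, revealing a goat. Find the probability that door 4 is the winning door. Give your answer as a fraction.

12/31

Apply Bayes' rule, conditioning on where the car actually is.
If it is behind either of doors 1 and 2 (prior 2/11 each): the host has 3 equally likely choices, so probability 1/3; weight (2/11)·(1/3) = 2/33 each.
If it is behind door 3 (prior 1/11): the host has 4 equally likely choices, so probability 1/4; weight (1/11)·(1/4) = 1/44.
If it is behind door 4 (prior 3/11): the host has 3 equally likely choices, so probability 1/3; weight (3/11)·(1/3) = 1/11.
If it is behind door 5 (prior 3/11): the host opened door 5, so this case is ruled out; weight (3/11)·0 = 0.
The weights sum to 31/132.
So P(the car behind door 4 | the host opened door 5) = (1/11) / (31/132) = 12/31.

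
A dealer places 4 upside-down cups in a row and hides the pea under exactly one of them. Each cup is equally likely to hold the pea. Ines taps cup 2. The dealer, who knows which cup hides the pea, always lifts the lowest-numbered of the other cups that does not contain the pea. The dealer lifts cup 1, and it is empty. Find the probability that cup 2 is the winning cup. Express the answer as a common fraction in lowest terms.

1/3

Apply Bayes' rule, conditioning on where the pea actually is.
If it is under cup 1 (prior 1/4): the dealer opened cup 1, so this case is ruled out; weight (1/4)·0 = 0.
If it is under any of cups 2, 3, and 4 (prior 1/4 each): cup 1 is the lowest-numbered option available, probability 1; weight (1/4)·1 = 1/4 each.
The weights sum to 3/4.
So P(the pea under cup 2 | the dealer opened cup 1) = (1/4) / (3/4) = 1/3.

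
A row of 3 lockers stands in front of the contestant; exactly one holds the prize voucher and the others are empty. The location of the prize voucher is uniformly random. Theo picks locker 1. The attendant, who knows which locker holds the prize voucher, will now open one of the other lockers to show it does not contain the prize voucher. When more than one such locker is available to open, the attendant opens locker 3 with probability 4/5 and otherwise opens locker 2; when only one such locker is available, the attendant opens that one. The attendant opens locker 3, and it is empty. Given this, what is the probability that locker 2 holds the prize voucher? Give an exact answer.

Apply Bayes' rule, conditioning on where the prize voucher actually is.
If it is in locker 1 (prior 1/3): locker 3 is available, opened with probability 4/5; weight (1/3)·(4/5) = 4/15.
If it is in locker 2 (prior 1/3): only locker 3 is available, probability 1; weight (1/3)·1 = 1/3.
If it is in locker 3 (prior 1/3): the attendant opened locker 3, so this case is ruled out; weight (1/3)·0 = 0.
The weights sum to 3/5.
So P(the prize voucher in locker 2 | the attendant opened locker 3) = (1/3) / (3/5) = 5/9.

5/9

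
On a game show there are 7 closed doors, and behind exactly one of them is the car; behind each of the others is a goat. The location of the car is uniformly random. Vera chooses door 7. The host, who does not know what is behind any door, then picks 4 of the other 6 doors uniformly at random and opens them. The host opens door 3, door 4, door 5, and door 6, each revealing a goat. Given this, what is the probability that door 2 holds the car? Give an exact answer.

Because the host chose which doors to open without knowing where the car is, the choice is independent of the prize location. Learning that none of the 4 opened doors holds the car simply rules out those 4 locations and leaves the remaining 3 doors still equally likely by symmetry.
So P(the car behind door 2) = 1/3.

1/3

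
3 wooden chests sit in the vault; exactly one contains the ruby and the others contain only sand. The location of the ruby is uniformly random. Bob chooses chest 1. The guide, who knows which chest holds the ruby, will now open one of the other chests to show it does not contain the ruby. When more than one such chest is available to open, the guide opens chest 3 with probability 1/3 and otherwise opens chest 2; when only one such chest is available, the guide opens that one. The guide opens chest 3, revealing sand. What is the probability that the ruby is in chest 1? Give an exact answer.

1/4

Apply Bayes' rule, conditioning on where the ruby actually is.
If it is in chest 1 (prior 1/3): chest 3 is available, opened with probability 1/3; weight (1/3)·(1/3) = 1/9.
If it is in chest 2 (prior 1/3): only chest 3 is available, probability 1; weight (1/3)·1 = 1/3.
If it is in chest 3 (prior 1/3): the guide opened chest 3, so this case is ruled out; weight (1/3)·0 = 0.
The weights sum to 4/9.
So P(the ruby in chest 1 | the guide opened chest 3) = (1/9) / (4/9) = 1/4.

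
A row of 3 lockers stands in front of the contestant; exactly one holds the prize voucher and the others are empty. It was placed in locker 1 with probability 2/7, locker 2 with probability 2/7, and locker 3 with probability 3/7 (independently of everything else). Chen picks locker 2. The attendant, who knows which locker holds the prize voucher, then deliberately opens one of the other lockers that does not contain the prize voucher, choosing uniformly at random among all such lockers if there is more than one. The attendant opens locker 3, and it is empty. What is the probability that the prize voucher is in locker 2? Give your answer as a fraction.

1/3

Condition on the true location of the prize voucher.
If it is in locker 1 (prior 2/7): the attendant has no choice, probability 1; weight (2/7)·1 = 2/7.
If it is in locker 2 (prior 2/7): the attendant has 2 equally likely choices, so probability 1/2; weight (2/7)·(1/2) = 1/7.
If it is in locker 3 (prior 3/7): the attendant opened locker 3, so this case is ruled out; weight (3/7)·0 = 0.
The weights sum to 3/7.
So P(the prize voucher in locker 2 | the attendant opened locker 3) = (1/7) / (3/7) = 1/3.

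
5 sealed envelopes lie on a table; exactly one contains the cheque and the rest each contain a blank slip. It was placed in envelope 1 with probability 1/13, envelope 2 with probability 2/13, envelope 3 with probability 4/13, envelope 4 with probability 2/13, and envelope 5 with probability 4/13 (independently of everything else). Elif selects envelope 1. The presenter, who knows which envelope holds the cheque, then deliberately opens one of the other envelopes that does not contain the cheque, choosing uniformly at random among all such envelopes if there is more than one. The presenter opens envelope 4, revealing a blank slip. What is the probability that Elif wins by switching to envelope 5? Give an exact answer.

Apply Bayes' rule, conditioning on where the cheque actually is.
If it is in envelope 1 (prior 1/13): the presenter has 4 equally likely choices, so probability 1/4; weight (1/13)·(1/4) = 1/52.
If it is in envelope 2 (prior 2/13): the presenter has 3 equally likely choices, so probability 1/3; weight (2/13)·(1/3) = 2/39.
If it is in either of envelopes 3 and 5 (prior 4/13 each): the presenter has 3 equally likely choices, so probability 1/3; weight (4/13)·(1/3) = 4/39 each.
If it is in envelope 4 (prior 2/13): the presenter opened envelope 4, so this case is ruled out; weight (2/13)·0 = 0.
The weights sum to 43/156.
So P(the cheque in envelope 5 | the presenter opened envelope 4) = (4/39) / (43/156) = 16/43.

16/43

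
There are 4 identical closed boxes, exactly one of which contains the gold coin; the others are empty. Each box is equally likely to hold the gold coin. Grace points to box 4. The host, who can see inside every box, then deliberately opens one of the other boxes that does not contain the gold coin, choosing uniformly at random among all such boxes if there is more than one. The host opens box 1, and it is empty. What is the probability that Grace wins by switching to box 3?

Apply Bayes' rule, conditioning on where the gold coin actually is.
If it is in box 1 (prior 1/4): the host opened box 1, so this case is ruled out; weight (1/4)·0 = 0.
If it is in either of boxes 2 and 3 (prior 1/4 each): the host has 2 equally likely choices, so probability 1/2; weight (1/4)·(1/2) = 1/8 each.
If it is in box 4 (prior 1/4): the host has 3 equally likely choices, so probability 1/3; weight (1/4)·(1/3) = 1/12.
The weights sum to 1/3.
So P(the gold coin in box 3 | the host opened box 1) = (1/8) / (1/3) = 3/8.

3/8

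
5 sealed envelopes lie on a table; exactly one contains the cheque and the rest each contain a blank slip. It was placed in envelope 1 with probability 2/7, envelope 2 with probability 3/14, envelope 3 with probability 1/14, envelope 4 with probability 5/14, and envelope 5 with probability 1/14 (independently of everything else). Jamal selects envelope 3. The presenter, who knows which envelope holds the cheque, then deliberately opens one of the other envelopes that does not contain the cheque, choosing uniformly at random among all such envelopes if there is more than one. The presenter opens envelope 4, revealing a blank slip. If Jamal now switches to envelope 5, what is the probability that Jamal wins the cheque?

4/35

Consider each possible location of the cheque in turn.
If it is in envelope 1 (prior 2/7): the presenter has 3 equally likely choices, so probability 1/3; weight (2/7)·(1/3) = 2/21.
If it is in envelope 2 (prior 3/14): the presenter has 3 equally likely choices, so probability 1/3; weight (3/14)·(1/3) = 1/14.
If it is in envelope 3 (prior 1/14): the presenter has 4 equally likely choices, so probability 1/4; weight (1/14)·(1/4) = 1/56.
If it is in envelope 4 (prior 5/14): the presenter opened envelope 4, so this case is ruled out; weight (5/14)·0 = 0.
If it is in envelope 5 (prior 1/14): the presenter has 3 equally likely choices, so probability 1/3; weight (1/14)·(1/3) = 1/42.
The weights sum to 5/24.
So P(the cheque in envelope 5 | the presenter opened envelope 4) = (1/42) / (5/24) = 4/35.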